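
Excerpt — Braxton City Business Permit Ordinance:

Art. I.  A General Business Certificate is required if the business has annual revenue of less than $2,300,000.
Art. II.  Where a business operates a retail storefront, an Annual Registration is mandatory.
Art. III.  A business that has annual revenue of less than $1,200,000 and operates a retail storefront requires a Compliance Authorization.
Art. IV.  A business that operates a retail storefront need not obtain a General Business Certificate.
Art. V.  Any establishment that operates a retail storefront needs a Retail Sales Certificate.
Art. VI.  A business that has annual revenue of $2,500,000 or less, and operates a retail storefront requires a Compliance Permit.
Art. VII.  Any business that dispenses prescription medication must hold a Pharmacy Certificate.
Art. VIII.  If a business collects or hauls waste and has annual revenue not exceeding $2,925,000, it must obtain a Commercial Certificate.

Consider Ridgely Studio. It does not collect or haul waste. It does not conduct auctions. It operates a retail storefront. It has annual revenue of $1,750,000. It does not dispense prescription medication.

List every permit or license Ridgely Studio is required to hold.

Annual Registration, Compliance Permit, Retail Sales Certificate

Art. I. revenue $1,750,000 < $2,300,000 → General Business Certificate required.
Art. II. operates a retail storefront → Annual Registration required.
Art. III. revenue $1,750,000 ≥ $1,200,000; operates a retail storefront → Compliance Authorization not required.
Art. IV. operates a retail storefront → exempt from General Business Certificate.
Art. V. operates a retail storefront → Retail Sales Certificate required.
Art. VI. revenue $1,750,000 ≤ $2,500,000; operates a retail storefront → Compliance Permit required.
Art. VII. does not dispense prescription medication → Pharmacy Certificate not required.
Art. VIII. does not collect or haul waste; revenue $1,750,000 ≤ $2,925,000 → Commercial Certificate not required.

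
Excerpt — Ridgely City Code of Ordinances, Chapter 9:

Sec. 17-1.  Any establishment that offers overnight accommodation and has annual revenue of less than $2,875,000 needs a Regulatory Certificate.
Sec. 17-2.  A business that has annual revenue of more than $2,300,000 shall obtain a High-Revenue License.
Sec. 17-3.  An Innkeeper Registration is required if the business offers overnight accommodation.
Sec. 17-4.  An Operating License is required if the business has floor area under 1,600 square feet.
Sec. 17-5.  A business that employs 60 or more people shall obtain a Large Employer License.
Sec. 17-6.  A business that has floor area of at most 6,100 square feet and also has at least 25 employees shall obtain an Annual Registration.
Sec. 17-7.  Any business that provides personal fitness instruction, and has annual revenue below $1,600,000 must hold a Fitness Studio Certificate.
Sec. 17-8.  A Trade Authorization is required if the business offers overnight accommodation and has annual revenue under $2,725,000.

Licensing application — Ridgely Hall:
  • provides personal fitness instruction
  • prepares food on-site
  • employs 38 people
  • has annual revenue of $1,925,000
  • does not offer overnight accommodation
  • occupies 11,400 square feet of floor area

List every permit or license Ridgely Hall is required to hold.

Sec. 17-1. does not offer overnight accommodation; revenue $1,925,000 < $2,875,000 → Regulatory Certificate not required.
Sec. 17-2. revenue $1,925,000 ≤ $2,300,000 → High-Revenue License not required.
Sec. 17-3. does not offer overnight accommodation → Innkeeper Registration not required.
Sec. 17-4. floor area 11,400 square feet ≥ 1,600 square feet → Operating License not required.
Sec. 17-5. employees 38 < 60 → Large Employer License not required.
Sec. 17-6. floor area 11,400 square feet > 6,100 square feet; employees 38 ≥ 25 → Annual Registration not required.
Sec. 17-7. provides personal fitness instruction; revenue $1,925,000 ≥ $1,600,000 → Fitness Studio Certificate not required.
Sec. 17-8. does not offer overnight accommodation; revenue $1,925,000 < $2,725,000 → Trade Authorization not required.

None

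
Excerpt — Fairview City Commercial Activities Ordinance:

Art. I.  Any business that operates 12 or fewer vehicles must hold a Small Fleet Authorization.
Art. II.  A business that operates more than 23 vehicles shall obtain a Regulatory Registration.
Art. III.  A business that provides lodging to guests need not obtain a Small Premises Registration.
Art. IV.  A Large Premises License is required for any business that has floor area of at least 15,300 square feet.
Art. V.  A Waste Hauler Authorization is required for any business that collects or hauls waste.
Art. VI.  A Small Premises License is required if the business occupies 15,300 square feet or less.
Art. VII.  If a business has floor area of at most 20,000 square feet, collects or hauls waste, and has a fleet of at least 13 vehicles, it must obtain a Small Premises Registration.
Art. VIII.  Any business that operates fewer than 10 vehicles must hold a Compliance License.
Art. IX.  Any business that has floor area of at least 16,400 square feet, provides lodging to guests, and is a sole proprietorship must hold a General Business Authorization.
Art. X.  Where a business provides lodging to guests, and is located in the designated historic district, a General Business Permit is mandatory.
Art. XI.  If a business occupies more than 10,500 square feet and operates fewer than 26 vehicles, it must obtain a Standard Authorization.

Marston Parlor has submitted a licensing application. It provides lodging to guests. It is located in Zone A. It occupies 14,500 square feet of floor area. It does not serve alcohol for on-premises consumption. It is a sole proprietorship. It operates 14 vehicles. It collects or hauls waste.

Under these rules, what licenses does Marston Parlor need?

Art. I. vehicles 14 > 12 → Small Fleet Authorization not required.
Art. II. vehicles 14 ≤ 23 → Regulatory Registration not required.
Art. III. provides lodging to guests → exempt from Small Premises Registration.
Art. IV. floor area 14,500 square feet < 15,300 square feet → Large Premises License not required.
Art. V. collects or hauls waste → Waste Hauler Authorization required.
Art. VI. floor area 14,500 square feet ≤ 15,300 square feet → Small Premises License required.
Art. VII. floor area 14,500 square feet ≤ 20,000 square feet; collects or hauls waste; vehicles 14 ≥ 13 → Small Premises Registration required.
Art. VIII. vehicles 14 ≥ 10 → Compliance License not required.
Art. IX. floor area 14,500 square feet < 16,400 square feet; provides lodging to guests; is a sole proprietorship → General Business Authorization not required.
Art. X. provides lodging to guests; is located in Zone A (not: is located in the designated historic district) → General Business Permit not required.
Art. XI. floor area 14,500 square feet > 10,500 square feet; vehicles 14 < 26 → Standard Authorization required.

Small Premises License, Standard Authorization, Waste Hauler Authorization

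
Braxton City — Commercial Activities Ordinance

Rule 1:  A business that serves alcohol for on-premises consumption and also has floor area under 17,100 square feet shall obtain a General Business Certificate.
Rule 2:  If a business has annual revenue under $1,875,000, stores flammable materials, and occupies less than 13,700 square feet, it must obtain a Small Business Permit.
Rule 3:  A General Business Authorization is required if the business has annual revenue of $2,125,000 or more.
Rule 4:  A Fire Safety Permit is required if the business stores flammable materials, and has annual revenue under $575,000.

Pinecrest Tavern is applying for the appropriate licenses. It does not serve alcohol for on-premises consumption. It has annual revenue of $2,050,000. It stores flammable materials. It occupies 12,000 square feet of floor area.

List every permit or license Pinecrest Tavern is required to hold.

None

Rule 1: does not serve alcohol for on-premises consumption; floor area 12,000 square feet < 17,100 square feet → General Business Certificate not required.
Rule 2: revenue $2,050,000 ≥ $1,875,000; stores flammable materials; floor area 12,000 square feet < 13,700 square feet → Small Business Permit not required.
Rule 3: revenue $2,050,000 < $2,125,000 → General Business Authorization not required.
Rule 4: stores flammable materials; revenue $2,050,000 ≥ $575,000 → Fire Safety Permit not required.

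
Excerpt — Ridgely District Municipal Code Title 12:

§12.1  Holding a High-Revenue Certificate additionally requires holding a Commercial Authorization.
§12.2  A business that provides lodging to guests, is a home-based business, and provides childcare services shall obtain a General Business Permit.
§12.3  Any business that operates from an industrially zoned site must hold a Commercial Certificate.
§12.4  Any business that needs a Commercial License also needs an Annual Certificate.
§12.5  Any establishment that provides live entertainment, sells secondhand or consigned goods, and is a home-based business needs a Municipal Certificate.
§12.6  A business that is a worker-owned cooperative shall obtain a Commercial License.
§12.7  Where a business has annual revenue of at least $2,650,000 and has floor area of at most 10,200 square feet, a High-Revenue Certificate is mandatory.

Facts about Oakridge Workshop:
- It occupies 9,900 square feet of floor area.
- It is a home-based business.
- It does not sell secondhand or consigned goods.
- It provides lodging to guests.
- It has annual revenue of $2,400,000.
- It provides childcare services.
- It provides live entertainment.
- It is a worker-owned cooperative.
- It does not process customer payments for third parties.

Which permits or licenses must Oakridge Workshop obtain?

§12.1 High-Revenue Certificate is not required → no effect.
§12.2 provides lodging to guests; is a home-based business; provides childcare services → General Business Permit required.
§12.3 is a home-based business (not: operates from an industrially zoned site) → Commercial Certificate not required.
§12.4 Commercial License is required → Annual Certificate also required.
§12.5 provides live entertainment; does not sell secondhand or consigned goods; is a home-based business → Municipal Certificate not required.
§12.6 is a worker-owned cooperative → Commercial License required.
§12.7 revenue $2,400,000 < $2,650,000; floor area 9,900 square feet ≤ 10,200 square feet → High-Revenue Certificate not required.

Annual Certificate, Commercial License, General Business Permit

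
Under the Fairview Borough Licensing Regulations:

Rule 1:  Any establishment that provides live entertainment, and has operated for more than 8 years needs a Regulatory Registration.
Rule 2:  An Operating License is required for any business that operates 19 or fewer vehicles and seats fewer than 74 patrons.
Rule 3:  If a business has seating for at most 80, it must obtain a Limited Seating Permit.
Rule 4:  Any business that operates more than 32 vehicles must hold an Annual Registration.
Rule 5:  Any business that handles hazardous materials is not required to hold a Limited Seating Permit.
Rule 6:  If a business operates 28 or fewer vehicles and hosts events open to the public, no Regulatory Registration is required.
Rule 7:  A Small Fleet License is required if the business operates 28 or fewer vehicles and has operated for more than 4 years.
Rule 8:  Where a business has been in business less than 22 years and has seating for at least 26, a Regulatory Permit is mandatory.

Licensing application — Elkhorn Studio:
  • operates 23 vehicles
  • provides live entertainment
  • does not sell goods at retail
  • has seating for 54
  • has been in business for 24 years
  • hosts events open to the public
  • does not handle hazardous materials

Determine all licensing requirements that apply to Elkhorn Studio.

Limited Seating Permit, Small Fleet License

Rule 1: provides live entertainment; years in business 24 > 8 → Regulatory Registration required.
Rule 2: vehicles 23 > 19; seating 54 < 74 → Operating License not required.
Rule 3: seating 54 ≤ 80 → Limited Seating Permit required.
Rule 4: vehicles 23 ≤ 32 → Annual Registration not required.
Rule 5: does not handle hazardous materials → Limited Seating Permit exemption does not apply.
Rule 6: vehicles 23 ≤ 28; hosts events open to the public → exempt from Regulatory Registration.
Rule 7: vehicles 23 ≤ 28; years in business 24 > 4 → Small Fleet License required.
Rule 8: years in business 24 ≥ 22; seating 54 ≥ 26 → Regulatory Permit not required.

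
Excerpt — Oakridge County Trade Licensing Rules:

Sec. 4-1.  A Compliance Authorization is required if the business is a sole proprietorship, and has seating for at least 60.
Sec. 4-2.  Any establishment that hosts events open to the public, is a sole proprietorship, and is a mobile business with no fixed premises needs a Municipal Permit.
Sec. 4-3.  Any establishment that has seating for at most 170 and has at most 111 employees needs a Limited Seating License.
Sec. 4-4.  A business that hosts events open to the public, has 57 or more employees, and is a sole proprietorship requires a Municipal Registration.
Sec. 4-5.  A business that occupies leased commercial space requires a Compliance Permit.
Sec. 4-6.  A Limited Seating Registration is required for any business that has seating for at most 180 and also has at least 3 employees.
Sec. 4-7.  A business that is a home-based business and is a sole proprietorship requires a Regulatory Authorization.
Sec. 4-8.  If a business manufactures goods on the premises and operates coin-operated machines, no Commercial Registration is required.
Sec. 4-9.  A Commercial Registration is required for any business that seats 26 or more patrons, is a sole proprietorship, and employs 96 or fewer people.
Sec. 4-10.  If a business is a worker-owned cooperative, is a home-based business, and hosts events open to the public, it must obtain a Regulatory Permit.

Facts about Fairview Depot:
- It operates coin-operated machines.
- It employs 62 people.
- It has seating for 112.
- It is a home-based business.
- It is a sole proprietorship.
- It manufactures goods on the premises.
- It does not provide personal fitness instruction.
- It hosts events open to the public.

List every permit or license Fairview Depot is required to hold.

Compliance Authorization, Limited Seating License, Limited Seating Registration, Municipal Registration, Regulatory Authorization

Sec. 4-1. is a sole proprietorship; seating 112 ≥ 60 → Compliance Authorization required.
Sec. 4-2. hosts events open to the public; is a sole proprietorship; is a home-based business (not: is a mobile business with no fixed premises) → Municipal Permit not required.
Sec. 4-3. seating 112 ≤ 170; employees 62 ≤ 111 → Limited Seating License required.
Sec. 4-4. hosts events open to the public; employees 62 ≥ 57; is a sole proprietorship → Municipal Registration required.
Sec. 4-5. is a home-based business (not: occupies leased commercial space) → Compliance Permit not required.
Sec. 4-6. seating 112 ≤ 180; employees 62 ≥ 3 → Limited Seating Registration required.
Sec. 4-7. is a home-based business; is a sole proprietorship → Regulatory Authorization required.
Sec. 4-8. manufactures goods on the premises; operates coin-operated machines → exempt from Commercial Registration.
Sec. 4-9. seating 112 ≥ 26; is a sole proprietorship; employees 62 ≤ 96 → Commercial Registration required.
Sec. 4-10. is a sole proprietorship (not: is a worker-owned cooperative); is a home-based business; hosts events open to the public → Regulatory Permit not required.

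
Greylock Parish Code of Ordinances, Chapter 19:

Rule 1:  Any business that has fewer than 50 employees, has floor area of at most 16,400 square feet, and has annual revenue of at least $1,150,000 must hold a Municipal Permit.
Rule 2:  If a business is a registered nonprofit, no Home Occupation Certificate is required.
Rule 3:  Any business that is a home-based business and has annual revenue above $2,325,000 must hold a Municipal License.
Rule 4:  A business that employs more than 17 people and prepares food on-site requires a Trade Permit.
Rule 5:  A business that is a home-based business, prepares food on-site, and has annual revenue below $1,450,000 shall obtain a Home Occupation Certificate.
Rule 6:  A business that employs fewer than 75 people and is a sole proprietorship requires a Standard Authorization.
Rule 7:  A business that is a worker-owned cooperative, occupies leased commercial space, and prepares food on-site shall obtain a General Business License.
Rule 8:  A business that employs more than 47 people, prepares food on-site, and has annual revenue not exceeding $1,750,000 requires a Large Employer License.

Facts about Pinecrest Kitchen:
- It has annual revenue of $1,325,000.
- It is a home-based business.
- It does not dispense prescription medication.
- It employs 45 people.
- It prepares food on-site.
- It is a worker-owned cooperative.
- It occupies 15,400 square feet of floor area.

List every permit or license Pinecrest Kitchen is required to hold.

Home Occupation Certificate, Municipal Permit, Trade Permit

Rule 1: employees 45 < 50; floor area 15,400 square feet ≤ 16,400 square feet; revenue $1,325,000 ≥ $1,150,000 → Municipal Permit required.
Rule 2: is a worker-owned cooperative (not: is a registered nonprofit) → Home Occupation Certificate exemption does not apply.
Rule 3: is a home-based business; revenue $1,325,000 ≤ $2,325,000 → Municipal License not required.
Rule 4: employees 45 > 17; prepares food on-site → Trade Permit required.
Rule 5: is a home-based business; prepares food on-site; revenue $1,325,000 < $1,450,000 → Home Occupation Certificate required.
Rule 6: employees 45 < 75; is a worker-owned cooperative (not: is a sole proprietorship) → Standard Authorization not required.
Rule 7: is a worker-owned cooperative; is a home-based business (not: occupies leased commercial space); prepares food on-site → General Business License not required.
Rule 8: employees 45 ≤ 47; prepares food on-site; revenue $1,325,000 ≤ $1,750,000 → Large Employer License not required.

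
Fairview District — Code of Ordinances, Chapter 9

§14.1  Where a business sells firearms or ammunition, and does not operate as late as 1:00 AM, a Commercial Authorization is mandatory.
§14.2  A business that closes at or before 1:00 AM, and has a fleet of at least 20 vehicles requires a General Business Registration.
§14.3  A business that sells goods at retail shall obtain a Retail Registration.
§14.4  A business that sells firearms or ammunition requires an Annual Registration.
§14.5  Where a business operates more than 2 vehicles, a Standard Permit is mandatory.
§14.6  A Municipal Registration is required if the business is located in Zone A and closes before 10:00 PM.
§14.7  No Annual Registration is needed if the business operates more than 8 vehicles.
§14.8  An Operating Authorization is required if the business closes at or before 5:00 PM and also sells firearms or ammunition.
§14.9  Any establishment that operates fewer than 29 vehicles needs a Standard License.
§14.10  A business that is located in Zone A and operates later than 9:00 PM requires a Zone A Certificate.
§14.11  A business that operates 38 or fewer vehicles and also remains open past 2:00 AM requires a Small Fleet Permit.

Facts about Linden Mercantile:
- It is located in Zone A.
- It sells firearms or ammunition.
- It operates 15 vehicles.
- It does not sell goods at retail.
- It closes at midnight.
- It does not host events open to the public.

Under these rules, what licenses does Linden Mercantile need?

§14.1 sells firearms or ammunition; closes midnight, at/before 1:00 AM → Commercial Authorization required.
§14.2 closes midnight, at/before 1:00 AM; vehicles 15 < 20 → General Business Registration not required.
§14.3 does not sell goods at retail → Retail Registration not required.
§14.4 sells firearms or ammunition → Annual Registration required.
§14.5 vehicles 15 > 2 → Standard Permit required.
§14.6 is located in Zone A; closes midnight, after 10:00 PM → Municipal Registration not required.
§14.7 vehicles 15 > 8 → exempt from Annual Registration.
§14.8 closes midnight, after 5:00 PM; sells firearms or ammunition → Operating Authorization not required.
§14.9 vehicles 15 < 29 → Standard License required.
§14.10 is located in Zone A; closes midnight, after 9:00 PM → Zone A Certificate required.
§14.11 vehicles 15 ≤ 38; closes midnight, at/before 2:00 AM → Small Fleet Permit not required.

Commercial Authorization, Standard License, Standard Permit, Zone A Certificate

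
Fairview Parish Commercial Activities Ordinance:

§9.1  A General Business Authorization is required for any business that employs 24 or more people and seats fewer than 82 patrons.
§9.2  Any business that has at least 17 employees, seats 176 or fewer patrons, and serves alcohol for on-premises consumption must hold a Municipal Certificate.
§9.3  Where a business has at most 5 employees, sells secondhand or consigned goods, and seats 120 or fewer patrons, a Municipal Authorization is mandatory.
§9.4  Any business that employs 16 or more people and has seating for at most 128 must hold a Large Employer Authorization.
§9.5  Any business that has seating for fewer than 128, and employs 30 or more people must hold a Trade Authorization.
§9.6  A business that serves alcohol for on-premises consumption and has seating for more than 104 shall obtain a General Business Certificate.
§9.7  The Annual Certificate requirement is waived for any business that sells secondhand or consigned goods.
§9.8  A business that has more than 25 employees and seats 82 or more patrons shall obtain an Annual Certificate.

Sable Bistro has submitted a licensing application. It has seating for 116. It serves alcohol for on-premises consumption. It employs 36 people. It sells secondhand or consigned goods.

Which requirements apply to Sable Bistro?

General Business Certificate, Large Employer Authorization, Municipal Certificate, Trade Authorization

§9.1 employees 36 ≥ 24; seating 116 ≥ 82 → General Business Authorization not required.
§9.2 employees 36 ≥ 17; seating 116 ≤ 176; serves alcohol for on-premises consumption → Municipal Certificate required.
§9.3 employees 36 > 5; sells secondhand or consigned goods; seating 116 ≤ 120 → Municipal Authorization not required.
§9.4 employees 36 ≥ 16; seating 116 ≤ 128 → Large Employer Authorization required.
§9.5 seating 116 < 128; employees 36 ≥ 30 → Trade Authorization required.
§9.6 serves alcohol for on-premises consumption; seating 116 > 104 → General Business Certificate required.
§9.7 sells secondhand or consigned goods → exempt from Annual Certificate.
§9.8 employees 36 > 25; seating 116 ≥ 82 → Annual Certificate required.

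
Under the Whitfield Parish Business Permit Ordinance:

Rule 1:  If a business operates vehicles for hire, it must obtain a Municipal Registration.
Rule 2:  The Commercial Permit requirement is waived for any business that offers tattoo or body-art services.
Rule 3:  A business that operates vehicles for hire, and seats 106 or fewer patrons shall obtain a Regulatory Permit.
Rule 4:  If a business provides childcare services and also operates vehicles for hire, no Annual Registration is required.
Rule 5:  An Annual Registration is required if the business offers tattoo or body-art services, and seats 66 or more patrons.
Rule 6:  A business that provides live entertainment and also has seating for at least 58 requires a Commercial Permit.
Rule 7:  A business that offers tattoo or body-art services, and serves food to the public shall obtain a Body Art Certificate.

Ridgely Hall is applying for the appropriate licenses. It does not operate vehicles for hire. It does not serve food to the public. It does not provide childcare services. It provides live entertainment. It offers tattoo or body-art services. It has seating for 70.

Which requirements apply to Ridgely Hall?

Annual Registration

Rule 1: does not operate vehicles for hire → Municipal Registration not required.
Rule 2: offers tattoo or body-art services → exempt from Commercial Permit.
Rule 3: does not operate vehicles for hire; seating 70 ≤ 106 → Regulatory Permit not required.
Rule 4: does not provide childcare services; does not operate vehicles for hire → Annual Registration exemption does not apply.
Rule 5: offers tattoo or body-art services; seating 70 ≥ 66 → Annual Registration required.
Rule 6: provides live entertainment; seating 70 ≥ 58 → Commercial Permit required.
Rule 7: offers tattoo or body-art services; does not serve food to the public → Body Art Certificate not required.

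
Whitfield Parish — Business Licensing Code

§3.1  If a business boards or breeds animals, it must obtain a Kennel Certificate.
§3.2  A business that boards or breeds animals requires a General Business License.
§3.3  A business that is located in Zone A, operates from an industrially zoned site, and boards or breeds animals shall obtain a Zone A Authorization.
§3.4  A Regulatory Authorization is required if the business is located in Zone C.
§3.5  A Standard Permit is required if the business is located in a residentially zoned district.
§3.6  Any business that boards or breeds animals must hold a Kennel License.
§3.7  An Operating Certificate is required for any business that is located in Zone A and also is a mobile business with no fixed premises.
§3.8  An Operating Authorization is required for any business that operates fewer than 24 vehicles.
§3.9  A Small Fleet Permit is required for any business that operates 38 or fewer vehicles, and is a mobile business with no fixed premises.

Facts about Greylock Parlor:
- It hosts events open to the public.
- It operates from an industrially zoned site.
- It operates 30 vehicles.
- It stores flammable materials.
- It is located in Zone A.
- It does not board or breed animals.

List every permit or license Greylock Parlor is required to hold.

None

§3.1 does not board or breed animals → Kennel Certificate not required.
§3.2 does not board or breed animals → General Business License not required.
§3.3 is located in Zone A; operates from an industrially zoned site; does not board or breed animals → Zone A Authorization not required.
§3.4 is located in Zone A (not: is located in Zone C) → Regulatory Authorization not required.
§3.5 is located in Zone A (not: is located in a residentially zoned district) → Standard Permit not required.
§3.6 does not board or breed animals → Kennel License not required.
§3.7 is located in Zone A; operates from an industrially zoned site (not: is a mobile business with no fixed premises) → Operating Certificate not required.
§3.8 vehicles 30 ≥ 24 → Operating Authorization not required.
§3.9 vehicles 30 ≤ 38; operates from an industrially zoned site (not: is a mobile business with no fixed premises) → Small Fleet Permit not required.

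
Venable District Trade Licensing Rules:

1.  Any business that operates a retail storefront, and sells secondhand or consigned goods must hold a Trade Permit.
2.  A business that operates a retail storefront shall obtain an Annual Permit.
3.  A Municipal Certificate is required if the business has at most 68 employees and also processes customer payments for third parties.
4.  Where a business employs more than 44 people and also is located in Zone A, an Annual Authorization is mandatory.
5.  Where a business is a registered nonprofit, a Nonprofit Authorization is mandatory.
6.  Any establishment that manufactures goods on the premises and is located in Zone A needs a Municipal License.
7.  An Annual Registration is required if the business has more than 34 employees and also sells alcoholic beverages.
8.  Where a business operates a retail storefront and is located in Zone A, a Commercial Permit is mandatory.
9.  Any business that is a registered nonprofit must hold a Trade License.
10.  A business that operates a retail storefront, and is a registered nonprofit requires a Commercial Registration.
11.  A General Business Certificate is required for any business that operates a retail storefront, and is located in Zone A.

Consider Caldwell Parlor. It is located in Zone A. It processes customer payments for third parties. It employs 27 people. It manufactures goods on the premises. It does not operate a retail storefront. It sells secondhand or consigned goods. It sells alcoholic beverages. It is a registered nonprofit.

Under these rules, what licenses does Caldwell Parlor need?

1. does not operate a retail storefront; sells secondhand or consigned goods → Trade Permit not required.
2. does not operate a retail storefront → Annual Permit not required.
3. employees 27 ≤ 68; processes customer payments for third parties → Municipal Certificate required.
4. employees 27 ≤ 44; is located in Zone A → Annual Authorization not required.
5. is a registered nonprofit → Nonprofit Authorization required.
6. manufactures goods on the premises; is located in Zone A → Municipal License required.
7. employees 27 ≤ 34; sells alcoholic beverages → Annual Registration not required.
8. does not operate a retail storefront; is located in Zone A → Commercial Permit not required.
9. is a registered nonprofit → Trade License required.
10. does not operate a retail storefront; is a registered nonprofit → Commercial Registration not required.
11. does not operate a retail storefront; is located in Zone A → General Business Certificate not required.

Municipal Certificate, Municipal License, Nonprofit Authorization, Trade License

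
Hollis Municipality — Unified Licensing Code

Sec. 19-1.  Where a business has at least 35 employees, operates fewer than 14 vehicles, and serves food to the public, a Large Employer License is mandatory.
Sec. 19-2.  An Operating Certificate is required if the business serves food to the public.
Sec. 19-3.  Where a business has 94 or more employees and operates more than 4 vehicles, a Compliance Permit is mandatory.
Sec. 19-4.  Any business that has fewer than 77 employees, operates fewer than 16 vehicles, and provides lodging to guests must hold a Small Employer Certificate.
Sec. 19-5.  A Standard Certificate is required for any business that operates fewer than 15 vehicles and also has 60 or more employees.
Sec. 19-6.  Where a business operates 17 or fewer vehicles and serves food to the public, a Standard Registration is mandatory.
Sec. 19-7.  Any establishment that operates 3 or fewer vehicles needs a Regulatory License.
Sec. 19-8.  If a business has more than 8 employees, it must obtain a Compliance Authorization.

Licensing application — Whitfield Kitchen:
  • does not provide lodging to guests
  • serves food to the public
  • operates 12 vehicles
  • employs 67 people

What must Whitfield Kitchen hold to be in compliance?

Sec. 19-1. employees 67 ≥ 35; vehicles 12 < 14; serves food to the public → Large Employer License required.
Sec. 19-2. serves food to the public → Operating Certificate required.
Sec. 19-3. employees 67 < 94; vehicles 12 > 4 → Compliance Permit not required.
Sec. 19-4. employees 67 < 77; vehicles 12 < 16; does not provide lodging to guests → Small Employer Certificate not required.
Sec. 19-5. vehicles 12 < 15; employees 67 ≥ 60 → Standard Certificate required.
Sec. 19-6. vehicles 12 ≤ 17; serves food to the public → Standard Registration required.
Sec. 19-7. vehicles 12 > 3 → Regulatory License not required.
Sec. 19-8. employees 67 > 8 → Compliance Authorization required.

Compliance Authorization, Large Employer License, Operating Certificate, Standard Certificate, Standard Registration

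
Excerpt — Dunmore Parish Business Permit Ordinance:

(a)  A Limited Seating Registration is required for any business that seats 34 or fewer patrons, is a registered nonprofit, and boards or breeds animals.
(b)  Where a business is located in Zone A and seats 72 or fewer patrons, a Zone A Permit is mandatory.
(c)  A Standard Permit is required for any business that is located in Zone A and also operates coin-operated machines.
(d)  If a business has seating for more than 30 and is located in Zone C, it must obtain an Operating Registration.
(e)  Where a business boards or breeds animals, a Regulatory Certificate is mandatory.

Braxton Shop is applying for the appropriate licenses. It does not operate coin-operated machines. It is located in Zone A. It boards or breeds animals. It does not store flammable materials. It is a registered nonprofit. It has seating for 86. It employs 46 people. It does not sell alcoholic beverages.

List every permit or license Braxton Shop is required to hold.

Regulatory Certificate

(a) seating 86 > 34; is a registered nonprofit; boards or breeds animals → Limited Seating Registration not required.
(b) is located in Zone A; seating 86 > 72 → Zone A Permit not required.
(c) is located in Zone A; does not operate coin-operated machines → Standard Permit not required.
(d) seating 86 > 30; is located in Zone A (not: is located in Zone C) → Operating Registration not required.
(e) boards or breeds animals → Regulatory Certificate required.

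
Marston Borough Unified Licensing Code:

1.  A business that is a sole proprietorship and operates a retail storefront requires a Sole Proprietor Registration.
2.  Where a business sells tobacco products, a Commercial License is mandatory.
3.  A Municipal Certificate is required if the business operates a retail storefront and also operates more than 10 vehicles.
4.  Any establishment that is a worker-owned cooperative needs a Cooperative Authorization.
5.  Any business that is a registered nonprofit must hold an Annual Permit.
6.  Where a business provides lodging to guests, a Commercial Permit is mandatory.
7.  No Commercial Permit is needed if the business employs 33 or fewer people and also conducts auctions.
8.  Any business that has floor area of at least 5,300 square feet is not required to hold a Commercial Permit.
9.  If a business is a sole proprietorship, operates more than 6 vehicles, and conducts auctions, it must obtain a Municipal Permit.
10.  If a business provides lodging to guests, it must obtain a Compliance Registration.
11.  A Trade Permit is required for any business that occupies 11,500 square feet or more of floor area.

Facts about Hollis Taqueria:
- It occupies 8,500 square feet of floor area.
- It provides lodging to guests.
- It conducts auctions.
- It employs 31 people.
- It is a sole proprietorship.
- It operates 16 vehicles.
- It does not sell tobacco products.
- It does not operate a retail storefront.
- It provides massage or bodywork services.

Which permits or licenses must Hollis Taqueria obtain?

1. is a sole proprietorship; does not operate a retail storefront → Sole Proprietor Registration not required.
2. does not sell tobacco products → Commercial License not required.
3. does not operate a retail storefront; vehicles 16 > 10 → Municipal Certificate not required.
4. is a sole proprietorship (not: is a worker-owned cooperative) → Cooperative Authorization not required.
5. is a sole proprietorship (not: is a registered nonprofit) → Annual Permit not required.
6. provides lodging to guests → Commercial Permit required.
7. employees 31 ≤ 33; conducts auctions → exempt from Commercial Permit.
8. floor area 8,500 square feet ≥ 5,300 square feet → exempt from Commercial Permit.
9. is a sole proprietorship; vehicles 16 > 6; conducts auctions → Municipal Permit required.
10. provides lodging to guests → Compliance Registration required.
11. floor area 8,500 square feet < 11,500 square feet → Trade Permit not required.

Compliance Registration, Municipal Permit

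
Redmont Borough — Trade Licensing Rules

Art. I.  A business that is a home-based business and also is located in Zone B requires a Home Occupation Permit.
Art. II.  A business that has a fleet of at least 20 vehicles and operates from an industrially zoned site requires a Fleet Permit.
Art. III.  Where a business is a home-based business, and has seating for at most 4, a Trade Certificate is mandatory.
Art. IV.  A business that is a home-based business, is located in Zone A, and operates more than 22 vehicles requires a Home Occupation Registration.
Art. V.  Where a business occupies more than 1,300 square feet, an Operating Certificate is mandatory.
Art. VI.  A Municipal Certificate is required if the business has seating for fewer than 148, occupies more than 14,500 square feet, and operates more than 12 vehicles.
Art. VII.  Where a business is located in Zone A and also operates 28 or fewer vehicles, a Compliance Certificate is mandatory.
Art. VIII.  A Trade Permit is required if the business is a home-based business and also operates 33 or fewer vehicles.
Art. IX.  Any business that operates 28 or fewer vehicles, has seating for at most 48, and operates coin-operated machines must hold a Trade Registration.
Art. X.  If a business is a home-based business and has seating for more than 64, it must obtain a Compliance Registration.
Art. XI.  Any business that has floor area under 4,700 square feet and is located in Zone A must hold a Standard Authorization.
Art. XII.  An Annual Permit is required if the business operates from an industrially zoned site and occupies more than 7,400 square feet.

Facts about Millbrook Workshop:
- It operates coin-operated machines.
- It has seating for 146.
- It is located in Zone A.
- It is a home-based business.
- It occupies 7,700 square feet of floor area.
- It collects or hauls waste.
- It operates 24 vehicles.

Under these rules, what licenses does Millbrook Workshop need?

Compliance Certificate, Compliance Registration, Home Occupation Registration, Operating Certificate, Trade Permit

Art. I. is a home-based business; is located in Zone A (not: is located in Zone B) → Home Occupation Permit not required.
Art. II. vehicles 24 ≥ 20; is a home-based business (not: operates from an industrially zoned site) → Fleet Permit not required.
Art. III. is a home-based business; seating 146 > 4 → Trade Certificate not required.
Art. IV. is a home-based business; is located in Zone A; vehicles 24 > 22 → Home Occupation Registration required.
Art. V. floor area 7,700 square feet > 1,300 square feet → Operating Certificate required.
Art. VI. seating 146 < 148; floor area 7,700 square feet ≤ 14,500 square feet; vehicles 24 > 12 → Municipal Certificate not required.
Art. VII. is located in Zone A; vehicles 24 ≤ 28 → Compliance Certificate required.
Art. VIII. is a home-based business; vehicles 24 ≤ 33 → Trade Permit required.
Art. IX. vehicles 24 ≤ 28; seating 146 > 48; operates coin-operated machines → Trade Registration not required.
Art. X. is a home-based business; seating 146 > 64 → Compliance Registration required.
Art. XI. floor area 7,700 square feet ≥ 4,700 square feet; is located in Zone A → Standard Authorization not required.
Art. XII. is a home-based business (not: operates from an industrially zoned site); floor area 7,700 square feet > 7,400 square feet → Annual Permit not required.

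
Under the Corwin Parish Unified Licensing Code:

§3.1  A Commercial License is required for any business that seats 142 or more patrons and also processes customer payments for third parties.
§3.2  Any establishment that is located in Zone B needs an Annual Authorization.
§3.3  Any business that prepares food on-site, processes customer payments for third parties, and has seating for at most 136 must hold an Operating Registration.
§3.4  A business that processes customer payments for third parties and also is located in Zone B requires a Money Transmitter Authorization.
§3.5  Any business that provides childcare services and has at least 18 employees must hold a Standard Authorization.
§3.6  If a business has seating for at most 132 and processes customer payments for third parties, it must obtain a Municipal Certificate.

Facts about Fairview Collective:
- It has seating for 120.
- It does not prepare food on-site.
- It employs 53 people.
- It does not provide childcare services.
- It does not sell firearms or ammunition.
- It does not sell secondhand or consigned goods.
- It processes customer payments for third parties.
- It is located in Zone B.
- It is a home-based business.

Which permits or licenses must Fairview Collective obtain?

§3.1 seating 120 < 142; processes customer payments for third parties → Commercial License not required.
§3.2 is located in Zone B → Annual Authorization required.
§3.3 does not prepare food on-site; processes customer payments for third parties; seating 120 ≤ 136 → Operating Registration not required.
§3.4 processes customer payments for third parties; is located in Zone B → Money Transmitter Authorization required.
§3.5 does not provide childcare services; employees 53 ≥ 18 → Standard Authorization not required.
§3.6 seating 120 ≤ 132; processes customer payments for third parties → Municipal Certificate required.

Annual Authorization, Money Transmitter Authorization, Municipal Certificate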